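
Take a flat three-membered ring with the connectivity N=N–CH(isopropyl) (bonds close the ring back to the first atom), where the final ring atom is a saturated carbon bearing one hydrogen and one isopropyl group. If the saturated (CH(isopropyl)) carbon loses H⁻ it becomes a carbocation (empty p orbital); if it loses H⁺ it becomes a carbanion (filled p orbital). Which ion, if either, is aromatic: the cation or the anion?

The cation

In both ions every ring atom is sp² and contributes a p orbital, so both rings are fully conjugated.
Cation: 1 × 2 + 0 = 2 π electrons → 4(0)+2, aromatic.
Anion: 1 × 2 + 2 = 4 π electrons → 4(1), antiaromatic.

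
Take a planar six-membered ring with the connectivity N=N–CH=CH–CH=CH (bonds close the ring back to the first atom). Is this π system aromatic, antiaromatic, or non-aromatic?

Every ring atom contributes a p orbital perpendicular to the ring (each doubly-bonded ring atom is sp² with one p-orbital electron; the doubly-bonded nitrogens are pyridine-type — their lone pairs lie in the ring plane, leaving one electron in the p orbital), so the π system is cyclic and fully conjugated.
Adding the contributions, 3 × 2 = 6 from the 3 double-bond units.
That gives a 4n+2 count (6, n = 1).

Aromatic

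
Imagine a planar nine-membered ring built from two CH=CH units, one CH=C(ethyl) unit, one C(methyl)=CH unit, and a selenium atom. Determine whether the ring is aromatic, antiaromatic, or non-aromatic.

Aromatic

Every ring atom contributes a p orbital perpendicular to the ring (every atom in a ring double bond is sp² and brings one electron to the p orbital; the selenium donates one lone pair from its p orbital), so the π system is cyclic and fully conjugated.
Tallying contributions gives 4 × 2 = 8 from the double-bond units + 2 from the Se atom = 10.
Since 10 = 4·2 + 2, the ring meets the 4n+2 criterion.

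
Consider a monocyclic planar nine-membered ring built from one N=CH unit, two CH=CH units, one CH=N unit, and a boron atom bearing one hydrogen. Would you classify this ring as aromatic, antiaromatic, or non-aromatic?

All ring atoms are sp² and supply a p orbital to the ring (the double-bond atoms are sp², each contributing one p electron; each sp² =N– keeps its lone pair in-plane and puts one electron into the π system; the boron has an empty p orbital); the conjugation is uninterrupted.
Counting π electrons: 4 × 2 = 8 from the double-bond units + 0 from the BH atom = 8.
8 = 4(2); a planar, fully conjugated 4n system is antiaromatic.

Antiaromatic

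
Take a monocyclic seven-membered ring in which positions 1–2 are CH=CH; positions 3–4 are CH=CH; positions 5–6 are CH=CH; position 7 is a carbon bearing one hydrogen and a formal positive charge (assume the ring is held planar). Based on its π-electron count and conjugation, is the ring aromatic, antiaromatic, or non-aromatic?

Aromatic

All ring atoms are sp² and supply a p orbital to the ring (every atom in a ring double bond is sp² and brings one electron to the p orbital; the carbocation has an empty p orbital); the conjugation is uninterrupted.
Adding the contributions, 3 × 2 = 6 from the double-bond units + 0 from the CH(+) atom = 6.
That gives a 4n+2 count (6, n = 1).
(This ring is the tropylium cation.)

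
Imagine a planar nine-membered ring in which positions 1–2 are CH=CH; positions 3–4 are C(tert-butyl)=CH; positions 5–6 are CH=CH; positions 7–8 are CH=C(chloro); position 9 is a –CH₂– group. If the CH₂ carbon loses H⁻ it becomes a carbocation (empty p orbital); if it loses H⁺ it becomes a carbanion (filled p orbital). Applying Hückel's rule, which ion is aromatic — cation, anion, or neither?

The anion

In either ion the ring is fully conjugated: every atom, including the new sp² carbon, supplies a p orbital.
Cation: 4 × 2 + 0 = 8 π electrons → 4(2), antiaromatic.
Anion: 4 × 2 + 2 = 10 π electrons → 4(2)+2, aromatic.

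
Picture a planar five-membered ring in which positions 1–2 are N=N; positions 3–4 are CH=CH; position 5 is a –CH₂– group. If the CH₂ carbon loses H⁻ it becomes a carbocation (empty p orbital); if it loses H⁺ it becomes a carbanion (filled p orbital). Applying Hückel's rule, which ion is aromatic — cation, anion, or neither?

The anion

In either ion the ring is fully conjugated: every atom, including the new sp² carbon, supplies a p orbital.
Cation: 2 × 2 + 0 = 4 π electrons → 4(1), antiaromatic.
Anion: 2 × 2 + 2 = 6 π electrons → 4(1)+2, aromatic.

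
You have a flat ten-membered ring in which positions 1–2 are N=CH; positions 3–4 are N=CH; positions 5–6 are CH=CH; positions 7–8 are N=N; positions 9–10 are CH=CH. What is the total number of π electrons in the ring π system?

Check conjugation: every atom in a ring double bond is sp² and brings one electron to the p orbital; the doubly-bonded nitrogens are pyridine-type — their lone pairs lie in the ring plane, leaving one electron in the p orbital — every position has a p orbital, so the cyclic π system is continuous.
Counting π electrons: 5 × 2 = 10 from the 5 double-bond units.

10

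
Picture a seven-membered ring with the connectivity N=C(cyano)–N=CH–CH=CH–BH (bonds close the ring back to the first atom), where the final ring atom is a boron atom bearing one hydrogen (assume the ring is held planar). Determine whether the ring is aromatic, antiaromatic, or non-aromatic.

Every ring atom contributes a p orbital perpendicular to the ring (every atom in a ring double bond is sp² and brings one electron to the p orbital; each sp² =N– keeps its lone pair in-plane and puts one electron into the π system; the boron has an empty p orbital), so the π system is cyclic and fully conjugated.
π-electron count: 3 × 2 = 6 from the double-bond units + 0 from the BH atom = 6.
That gives a 4n+2 count (6, n = 1).

Aromatic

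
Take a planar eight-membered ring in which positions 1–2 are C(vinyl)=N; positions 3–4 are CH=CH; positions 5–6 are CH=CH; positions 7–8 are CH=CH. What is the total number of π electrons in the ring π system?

8

All ring atoms are sp² and supply a p orbital to the ring (each doubly-bonded ring atom is sp² with one p-orbital electron; each sp² =N– keeps its lone pair in-plane and puts one electron into the π system); the conjugation is uninterrupted.
π-electron count: 4 × 2 = 8 from the 4 double-bond units.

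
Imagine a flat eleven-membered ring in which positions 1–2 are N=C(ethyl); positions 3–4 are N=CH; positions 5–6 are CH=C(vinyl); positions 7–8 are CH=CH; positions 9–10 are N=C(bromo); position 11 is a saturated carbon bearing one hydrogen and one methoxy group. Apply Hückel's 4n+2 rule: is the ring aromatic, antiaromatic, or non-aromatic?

Non-aromatic

Because that saturated carbon is sp³ and has no p orbital in the ring π system at the CH(methoxy) position, the π system cannot extend all the way around the ring.
Hückel's rule only applies to fully conjugated rings, so this one is simply non-aromatic.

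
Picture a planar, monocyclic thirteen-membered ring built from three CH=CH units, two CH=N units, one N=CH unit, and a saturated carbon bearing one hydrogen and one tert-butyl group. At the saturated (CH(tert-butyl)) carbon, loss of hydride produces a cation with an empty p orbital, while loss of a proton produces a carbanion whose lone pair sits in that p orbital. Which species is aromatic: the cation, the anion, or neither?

The anion

In either ion the ring is fully conjugated: every atom, including the new sp² carbon, supplies a p orbital.
Cation: 6 × 2 + 0 = 12 π electrons → 4(3), antiaromatic.
Anion: 6 × 2 + 2 = 14 π electrons → 4(3)+2, aromatic.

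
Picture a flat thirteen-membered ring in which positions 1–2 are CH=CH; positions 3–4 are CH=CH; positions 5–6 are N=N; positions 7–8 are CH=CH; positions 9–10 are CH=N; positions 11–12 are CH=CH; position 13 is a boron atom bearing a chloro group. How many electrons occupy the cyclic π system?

12

The p orbitals form a continuous loop: the double-bond atoms are sp², each contributing one p electron; each =N– nitrogen is pyridine-type (lone pair in the sp² plane, one electron in the p orbital); the boron has an empty p orbital. The ring is fully conjugated.
π-electron count: 6 × 2 = 12 from the double-bond units + 0 from the B(chloro) atom = 12.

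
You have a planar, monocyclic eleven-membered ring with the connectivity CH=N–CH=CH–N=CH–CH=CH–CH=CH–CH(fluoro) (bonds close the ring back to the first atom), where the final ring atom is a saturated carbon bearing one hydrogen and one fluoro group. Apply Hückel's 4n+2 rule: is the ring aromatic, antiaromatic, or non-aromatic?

Non-aromatic

Because that saturated carbon is sp³ and has no p orbital in the ring π system at the CH(fluoro) position, the π system cannot extend all the way around the ring.
Broken conjugation rules out both aromaticity and antiaromaticity.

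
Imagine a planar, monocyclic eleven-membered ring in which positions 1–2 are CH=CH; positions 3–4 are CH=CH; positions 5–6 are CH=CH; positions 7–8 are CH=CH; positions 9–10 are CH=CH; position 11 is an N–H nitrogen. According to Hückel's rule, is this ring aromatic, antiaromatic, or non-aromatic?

Antiaromatic

Check conjugation: each doubly-bonded ring atom is sp² with one p-orbital electron; the pyrrole-type nitrogen donates its lone pair from the p orbital — every position has a p orbital, so the cyclic π system is continuous.
Tallying contributions gives 5 × 2 = 10 from the double-bond units + 2 from the NH atom = 12.
12 is a 4n count (n = 3), so the planar conjugated ring is antiaromatic.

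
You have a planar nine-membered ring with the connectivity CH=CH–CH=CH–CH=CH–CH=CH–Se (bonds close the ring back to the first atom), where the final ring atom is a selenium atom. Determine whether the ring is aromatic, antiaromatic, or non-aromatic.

Check conjugation: each doubly-bonded ring atom is sp² with one p-orbital electron; the selenium donates one lone pair from its p orbital — every position has a p orbital, so the cyclic π system is continuous.
Counting π electrons: 4 × 2 = 8 from the double-bond units + 2 from the Se atom = 10.
10 = 4(2) + 2, which satisfies Hückel's 4n+2 rule.

Aromatic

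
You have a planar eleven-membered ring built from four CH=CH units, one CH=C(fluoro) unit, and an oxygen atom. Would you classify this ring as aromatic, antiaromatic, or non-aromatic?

The p orbitals form a continuous loop: the double-bond atoms are sp², each contributing one p electron; the oxygen donates one lone pair from its p orbital. The ring is fully conjugated.
Tallying contributions gives 5 × 2 = 10 from the double-bond units + 2 from the O atom = 12.
12 = 4(3); a planar, fully conjugated 4n system is antiaromatic.

Antiaromatic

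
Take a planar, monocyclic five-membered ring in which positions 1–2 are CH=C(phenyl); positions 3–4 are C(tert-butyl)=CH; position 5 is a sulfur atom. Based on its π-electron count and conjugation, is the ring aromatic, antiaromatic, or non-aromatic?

Every ring atom contributes a p orbital perpendicular to the ring (the double-bond atoms are sp², each contributing one p electron; the sulfur donates one lone pair from its p orbital), so the π system is cyclic and fully conjugated.
π-electron count: 2 × 2 = 4 from the double-bond units + 2 from the S atom = 6.
With 6 π electrons (n = 1), the Hückel 4n+2 condition holds.

Aromatic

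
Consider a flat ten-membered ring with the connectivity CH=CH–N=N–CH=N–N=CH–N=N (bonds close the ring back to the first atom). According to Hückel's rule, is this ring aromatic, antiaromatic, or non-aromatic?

Check conjugation: each doubly-bonded ring atom is sp² with one p-orbital electron; the doubly-bonded nitrogens are pyridine-type — their lone pairs lie in the ring plane, leaving one electron in the p orbital — every position has a p orbital, so the cyclic π system is continuous.
π-electron count: 5 × 2 = 10 from the 5 double-bond units.
10 = 4(2) + 2, which satisfies Hückel's 4n+2 rule.

Aromatic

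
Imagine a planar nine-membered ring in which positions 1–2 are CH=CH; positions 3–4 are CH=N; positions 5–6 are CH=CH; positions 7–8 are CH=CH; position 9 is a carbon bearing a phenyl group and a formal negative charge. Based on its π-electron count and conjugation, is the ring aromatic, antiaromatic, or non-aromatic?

Aromatic

The p orbitals form a continuous loop: the double-bond atoms are sp², each contributing one p electron; each sp² =N– keeps its lone pair in-plane and puts one electron into the π system; the carbanion's lone pair occupies the p orbital. The ring is fully conjugated.
π-electron count: 4 × 2 = 8 from the double-bond units + 2 from the C(phenyl)(-) atom = 10.
10 = 4(2) + 2, which satisfies Hückel's 4n+2 rule.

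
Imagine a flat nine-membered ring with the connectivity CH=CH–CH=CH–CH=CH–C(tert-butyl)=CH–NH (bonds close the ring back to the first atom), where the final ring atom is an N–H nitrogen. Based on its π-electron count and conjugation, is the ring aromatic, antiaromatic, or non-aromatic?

Aromatic

Every ring atom contributes a p orbital perpendicular to the ring (the double-bond atoms are sp², each contributing one p electron; the pyrrole-type nitrogen donates its lone pair from the p orbital), so the π system is cyclic and fully conjugated.
Adding the contributions, 4 × 2 = 8 from the double-bond units + 2 from the NH atom = 10.
Since 10 = 4·2 + 2, the ring meets the 4n+2 criterion.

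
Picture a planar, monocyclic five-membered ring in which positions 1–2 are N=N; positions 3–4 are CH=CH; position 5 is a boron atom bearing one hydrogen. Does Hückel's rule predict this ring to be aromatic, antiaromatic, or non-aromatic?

All ring atoms are sp² and supply a p orbital to the ring (every atom in a ring double bond is sp² and brings one electron to the p orbital; the doubly-bonded nitrogens are pyridine-type — their lone pairs lie in the ring plane, leaving one electron in the p orbital; the boron has an empty p orbital); the conjugation is uninterrupted.
π-electron count: 2 × 2 = 4 from the double-bond units + 0 from the BH atom = 4.
With 4 = 4·1 π electrons, Hückel's rule classifies the planar ring as antiaromatic.

Antiaromatic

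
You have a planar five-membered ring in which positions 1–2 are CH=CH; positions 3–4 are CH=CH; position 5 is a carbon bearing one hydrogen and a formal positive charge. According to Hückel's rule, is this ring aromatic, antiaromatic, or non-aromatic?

The p orbitals form a continuous loop: each doubly-bonded ring atom is sp² with one p-orbital electron; the carbocation has an empty p orbital. The ring is fully conjugated.
Counting π electrons: 2 × 2 = 4 from the double-bond units + 0 from the CH(+) atom = 4.
4 = 4(1); a planar, fully conjugated 4n system is antiaromatic.
(The species described is the cyclopentadienyl cation.)

Antiaromatic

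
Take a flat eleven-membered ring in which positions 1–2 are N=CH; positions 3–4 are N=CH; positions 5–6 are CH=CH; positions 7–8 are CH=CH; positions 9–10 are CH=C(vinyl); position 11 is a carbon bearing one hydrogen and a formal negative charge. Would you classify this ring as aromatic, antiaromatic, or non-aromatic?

Antiaromatic

All ring atoms are sp² and supply a p orbital to the ring (each doubly-bonded ring atom is sp² with one p-orbital electron; each sp² =N– keeps its lone pair in-plane and puts one electron into the π system; the carbanion's lone pair occupies the p orbital); the conjugation is uninterrupted.
Adding the contributions, 5 × 2 = 10 from the double-bond units + 2 from the CH(-) atom = 12.
A 4n π count (12, n = 3) in a planar conjugated ring means antiaromatic.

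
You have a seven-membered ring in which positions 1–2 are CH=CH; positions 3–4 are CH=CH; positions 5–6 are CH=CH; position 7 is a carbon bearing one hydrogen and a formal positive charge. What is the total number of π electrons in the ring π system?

6

All ring atoms are sp² and supply a p orbital to the ring (the double-bond atoms are sp², each contributing one p electron; the carbocation has an empty p orbital); the conjugation is uninterrupted.
Tallying contributions gives 3 × 2 = 6 from the double-bond units + 0 from the CH(+) atom = 6.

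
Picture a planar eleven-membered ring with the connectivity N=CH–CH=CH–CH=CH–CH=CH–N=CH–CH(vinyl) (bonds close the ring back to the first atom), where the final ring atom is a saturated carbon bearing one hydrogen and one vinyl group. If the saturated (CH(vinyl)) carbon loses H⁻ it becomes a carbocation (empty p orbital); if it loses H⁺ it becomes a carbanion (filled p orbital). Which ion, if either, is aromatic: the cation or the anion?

The cation

Both ions have a continuous loop of p orbitals — each ring atom is sp².
Cation: 5 × 2 + 0 = 10 π electrons → 4(2)+2, aromatic.
Anion: 5 × 2 + 2 = 12 π electrons → 4(3), antiaromatic.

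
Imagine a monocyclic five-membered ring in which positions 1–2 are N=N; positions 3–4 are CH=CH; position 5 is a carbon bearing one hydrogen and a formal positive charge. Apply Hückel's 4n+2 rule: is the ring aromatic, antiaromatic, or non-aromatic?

Antiaromatic

The p orbitals form a continuous loop: the double-bond atoms are sp², each contributing one p electron; the doubly-bonded nitrogens are pyridine-type — their lone pairs lie in the ring plane, leaving one electron in the p orbital; the carbocation has an empty p orbital. The ring is fully conjugated.
Adding the contributions, 2 × 2 = 4 from the double-bond units + 0 from the CH(+) atom = 4.
4 = 4(1); a planar, fully conjugated 4n system is antiaromatic.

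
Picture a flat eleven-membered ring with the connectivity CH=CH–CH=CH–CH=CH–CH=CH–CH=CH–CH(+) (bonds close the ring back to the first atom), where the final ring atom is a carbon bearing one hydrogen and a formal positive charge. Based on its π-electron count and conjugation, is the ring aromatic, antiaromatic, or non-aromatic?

Aromatic

All ring atoms are sp² and supply a p orbital to the ring (every atom in a ring double bond is sp² and brings one electron to the p orbital; the carbocation has an empty p orbital); the conjugation is uninterrupted.
π-electron count: 5 × 2 = 10 from the double-bond units + 0 from the CH(+) atom = 10.
With 10 π electrons (n = 2), the Hückel 4n+2 condition holds.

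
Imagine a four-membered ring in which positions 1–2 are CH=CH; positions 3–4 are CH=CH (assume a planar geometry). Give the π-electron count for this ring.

4

Every ring atom contributes a p orbital perpendicular to the ring (every atom in a ring double bond is sp² and brings one electron to the p orbital), so the π system is cyclic and fully conjugated.
Counting π electrons: 2 × 2 = 4 from the 2 double-bond units.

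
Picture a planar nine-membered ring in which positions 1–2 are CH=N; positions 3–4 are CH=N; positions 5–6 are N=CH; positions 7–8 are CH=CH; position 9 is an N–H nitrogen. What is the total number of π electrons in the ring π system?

10

Check conjugation: the double-bond atoms are sp², each contributing one p electron; each sp² =N– keeps its lone pair in-plane and puts one electron into the π system; the pyrrole-type nitrogen donates its lone pair from the p orbital — every position has a p orbital, so the cyclic π system is continuous.
π-electron count: 4 × 2 = 8 from the double-bond units + 2 from the NH atom = 10.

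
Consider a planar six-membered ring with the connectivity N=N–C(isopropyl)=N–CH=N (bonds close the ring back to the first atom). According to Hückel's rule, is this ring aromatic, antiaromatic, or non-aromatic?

Aromatic

All ring atoms are sp² and supply a p orbital to the ring (each doubly-bonded ring atom is sp² with one p-orbital electron; each sp² =N– keeps its lone pair in-plane and puts one electron into the π system); the conjugation is uninterrupted.
Adding the contributions, 3 × 2 = 6 from the 3 double-bond units.
6 = 4(1) + 2, which satisfies Hückel's 4n+2 rule.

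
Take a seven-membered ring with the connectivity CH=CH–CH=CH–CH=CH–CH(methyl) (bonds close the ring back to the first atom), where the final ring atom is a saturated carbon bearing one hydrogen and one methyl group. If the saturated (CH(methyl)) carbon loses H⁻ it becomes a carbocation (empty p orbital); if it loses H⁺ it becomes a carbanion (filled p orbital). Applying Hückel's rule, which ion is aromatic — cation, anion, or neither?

Both ions have a continuous loop of p orbitals — each ring atom is sp².
Cation: 3 × 2 + 0 = 6 π electrons → 4(1)+2, aromatic.
Anion: 3 × 2 + 2 = 8 π electrons → 4(2), antiaromatic.

The cation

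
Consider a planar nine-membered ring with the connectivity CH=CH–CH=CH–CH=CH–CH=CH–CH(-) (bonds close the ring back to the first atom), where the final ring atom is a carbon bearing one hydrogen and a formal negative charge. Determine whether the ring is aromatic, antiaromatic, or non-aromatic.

Aromatic

All ring atoms are sp² and supply a p orbital to the ring (the double-bond atoms are sp², each contributing one p electron; the carbanion's lone pair occupies the p orbital); the conjugation is uninterrupted.
π-electron count: 4 × 2 = 8 from the double-bond units + 2 from the CH(-) atom = 10.
Since 10 = 4·2 + 2, the ring meets the 4n+2 criterion.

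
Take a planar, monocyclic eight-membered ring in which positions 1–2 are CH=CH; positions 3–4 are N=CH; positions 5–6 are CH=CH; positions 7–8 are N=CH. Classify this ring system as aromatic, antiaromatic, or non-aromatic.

Every ring atom contributes a p orbital perpendicular to the ring (each doubly-bonded ring atom is sp² with one p-orbital electron; each =N– nitrogen is pyridine-type (lone pair in the sp² plane, one electron in the p orbital)), so the π system is cyclic and fully conjugated.
π-electron count: 4 × 2 = 8 from the 4 double-bond units.
A 4n π count (8, n = 2) in a planar conjugated ring means antiaromatic.

Antiaromatic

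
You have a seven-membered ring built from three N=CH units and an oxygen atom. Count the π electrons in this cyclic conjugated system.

Every ring atom contributes a p orbital perpendicular to the ring (every atom in a ring double bond is sp² and brings one electron to the p orbital; each =N– nitrogen is pyridine-type (lone pair in the sp² plane, one electron in the p orbital); the oxygen donates one lone pair from its p orbital), so the π system is cyclic and fully conjugated.
Counting π electrons: 3 × 2 = 6 from the double-bond units + 2 from the O atom = 8.

8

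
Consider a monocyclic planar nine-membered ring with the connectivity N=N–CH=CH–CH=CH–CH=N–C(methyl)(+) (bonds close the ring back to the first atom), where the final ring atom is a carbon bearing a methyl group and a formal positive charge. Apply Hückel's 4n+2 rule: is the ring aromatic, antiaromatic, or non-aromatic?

Antiaromatic

All ring atoms are sp² and supply a p orbital to the ring (the double-bond atoms are sp², each contributing one p electron; each =N– nitrogen is pyridine-type (lone pair in the sp² plane, one electron in the p orbital); the carbocation has an empty p orbital); the conjugation is uninterrupted.
Counting π electrons: 4 × 2 = 8 from the double-bond units + 0 from the C(methyl)(+) atom = 8.
8 = 4(2); a planar, fully conjugated 4n system is antiaromatic.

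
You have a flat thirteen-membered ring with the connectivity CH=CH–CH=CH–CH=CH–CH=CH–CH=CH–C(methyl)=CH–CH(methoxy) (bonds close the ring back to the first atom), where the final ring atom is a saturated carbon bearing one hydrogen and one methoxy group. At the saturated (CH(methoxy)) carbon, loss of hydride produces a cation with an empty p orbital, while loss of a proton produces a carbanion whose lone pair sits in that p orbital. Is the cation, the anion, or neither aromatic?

In both ions every ring atom is sp² and contributes a p orbital, so both rings are fully conjugated.
Cation: 6 × 2 + 0 = 12 π electrons → 4(3), antiaromatic.
Anion: 6 × 2 + 2 = 14 π electrons → 4(3)+2, aromatic.

The anion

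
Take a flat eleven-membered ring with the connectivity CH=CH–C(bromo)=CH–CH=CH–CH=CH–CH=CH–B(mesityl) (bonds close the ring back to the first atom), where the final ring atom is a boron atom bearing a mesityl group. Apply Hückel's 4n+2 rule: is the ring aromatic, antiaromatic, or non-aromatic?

The p orbitals form a continuous loop: each doubly-bonded ring atom is sp² with one p-orbital electron; the boron has an empty p orbital. The ring is fully conjugated.
π-electron count: 5 × 2 = 10 from the double-bond units + 0 from the B(mesityl) atom = 10.
Since 10 = 4·2 + 2, the ring meets the 4n+2 criterion.

Aromatic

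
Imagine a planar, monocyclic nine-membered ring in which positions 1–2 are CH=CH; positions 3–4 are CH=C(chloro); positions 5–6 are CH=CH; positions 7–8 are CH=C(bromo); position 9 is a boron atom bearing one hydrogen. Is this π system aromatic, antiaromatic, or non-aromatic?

Every ring atom contributes a p orbital perpendicular to the ring (each doubly-bonded ring atom is sp² with one p-orbital electron; the boron has an empty p orbital), so the π system is cyclic and fully conjugated.
π-electron count: 4 × 2 = 8 from the double-bond units + 0 from the BH atom = 8.
8 = 4(2); a planar, fully conjugated 4n system is antiaromatic.

Antiaromatic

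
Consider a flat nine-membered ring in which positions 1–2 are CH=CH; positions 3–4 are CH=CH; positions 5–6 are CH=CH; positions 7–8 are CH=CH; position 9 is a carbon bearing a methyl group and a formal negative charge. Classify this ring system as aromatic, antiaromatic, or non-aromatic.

Aromatic

Check conjugation: every atom in a ring double bond is sp² and brings one electron to the p orbital; the carbanion's lone pair occupies the p orbital — every position has a p orbital, so the cyclic π system is continuous.
π-electron count: 4 × 2 = 8 from the double-bond units + 2 from the C(methyl)(-) atom = 10.
10 = 4(2) + 2, which satisfies Hückel's 4n+2 rule.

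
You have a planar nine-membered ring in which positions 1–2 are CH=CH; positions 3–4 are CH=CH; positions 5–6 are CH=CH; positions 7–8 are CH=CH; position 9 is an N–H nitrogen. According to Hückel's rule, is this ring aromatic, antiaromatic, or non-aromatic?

All ring atoms are sp² and supply a p orbital to the ring (the double-bond atoms are sp², each contributing one p electron; the pyrrole-type nitrogen donates its lone pair from the p orbital); the conjugation is uninterrupted.
Counting π electrons: 4 × 2 = 8 from the double-bond units + 2 from the NH atom = 10.
10 = 4(2) + 2, which satisfies Hückel's 4n+2 rule.

Aromatic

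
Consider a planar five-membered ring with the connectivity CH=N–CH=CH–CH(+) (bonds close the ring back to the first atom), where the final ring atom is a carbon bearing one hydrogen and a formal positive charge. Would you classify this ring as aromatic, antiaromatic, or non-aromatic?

Antiaromatic

All ring atoms are sp² and supply a p orbital to the ring (every atom in a ring double bond is sp² and brings one electron to the p orbital; each =N– nitrogen is pyridine-type (lone pair in the sp² plane, one electron in the p orbital); the carbocation has an empty p orbital); the conjugation is uninterrupted.
Tallying contributions gives 2 × 2 = 4 from the double-bond units + 0 from the CH(+) atom = 4.
4 is a 4n count (n = 1), so the planar conjugated ring is antiaromatic.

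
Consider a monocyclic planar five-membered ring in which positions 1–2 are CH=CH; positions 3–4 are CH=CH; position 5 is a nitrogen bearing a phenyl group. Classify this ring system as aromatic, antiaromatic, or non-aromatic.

The p orbitals form a continuous loop: the double-bond atoms are sp², each contributing one p electron; the pyrrole-type nitrogen donates its lone pair from the p orbital. The ring is fully conjugated.
Adding the contributions, 2 × 2 = 4 from the double-bond units + 2 from the N(phenyl) atom = 6.
6 = 4(1) + 2, which satisfies Hückel's 4n+2 rule.

Aromatic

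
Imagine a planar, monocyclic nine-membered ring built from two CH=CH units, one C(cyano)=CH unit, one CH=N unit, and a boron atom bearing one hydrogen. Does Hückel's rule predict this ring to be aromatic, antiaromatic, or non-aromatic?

Antiaromatic

All ring atoms are sp² and supply a p orbital to the ring (the double-bond atoms are sp², each contributing one p electron; each sp² =N– keeps its lone pair in-plane and puts one electron into the π system; the boron has an empty p orbital); the conjugation is uninterrupted.
Adding the contributions, 4 × 2 = 8 from the double-bond units + 0 from the BH atom = 8.
8 is a 4n count (n = 2), so the planar conjugated ring is antiaromatic.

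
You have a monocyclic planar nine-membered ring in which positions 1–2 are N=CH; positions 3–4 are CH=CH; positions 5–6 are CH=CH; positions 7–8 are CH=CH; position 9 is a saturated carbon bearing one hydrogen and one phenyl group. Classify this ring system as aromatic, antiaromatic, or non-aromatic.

Because that saturated carbon is sp³ and has no p orbital in the ring π system at the CH(phenyl) position, the π system cannot extend all the way around the ring.
Hückel's rule only applies to fully conjugated rings, so this one is simply non-aromatic.

Non-aromatic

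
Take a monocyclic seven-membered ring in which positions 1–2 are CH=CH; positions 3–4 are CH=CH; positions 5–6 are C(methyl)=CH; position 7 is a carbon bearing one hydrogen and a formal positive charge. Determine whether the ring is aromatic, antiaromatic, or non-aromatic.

Check conjugation: every atom in a ring double bond is sp² and brings one electron to the p orbital; the carbocation has an empty p orbital — every position has a p orbital, so the cyclic π system is continuous.
Tallying contributions gives 3 × 2 = 6 from the double-bond units + 0 from the CH(+) atom = 6.
That gives a 4n+2 count (6, n = 1).

Aromatic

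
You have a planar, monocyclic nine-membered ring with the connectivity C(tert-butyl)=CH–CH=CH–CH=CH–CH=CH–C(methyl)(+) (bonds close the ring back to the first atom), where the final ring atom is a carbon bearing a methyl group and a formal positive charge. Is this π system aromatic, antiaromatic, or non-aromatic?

Check conjugation: every atom in a ring double bond is sp² and brings one electron to the p orbital; the carbocation has an empty p orbital — every position has a p orbital, so the cyclic π system is continuous.
π-electron count: 4 × 2 = 8 from the double-bond units + 0 from the C(methyl)(+) atom = 8.
With 8 = 4·2 π electrons, Hückel's rule classifies the planar ring as antiaromatic.

Antiaromatic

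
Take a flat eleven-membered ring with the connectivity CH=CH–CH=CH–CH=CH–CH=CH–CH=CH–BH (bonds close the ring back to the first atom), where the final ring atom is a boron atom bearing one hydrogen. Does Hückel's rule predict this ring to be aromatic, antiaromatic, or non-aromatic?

Aromatic

Every ring atom contributes a p orbital perpendicular to the ring (the double-bond atoms are sp², each contributing one p electron; the boron has an empty p orbital), so the π system is cyclic and fully conjugated.
Adding the contributions, 5 × 2 = 10 from the double-bond units + 0 from the BH atom = 10.
Since 10 = 4·2 + 2, the ring meets the 4n+2 criterion.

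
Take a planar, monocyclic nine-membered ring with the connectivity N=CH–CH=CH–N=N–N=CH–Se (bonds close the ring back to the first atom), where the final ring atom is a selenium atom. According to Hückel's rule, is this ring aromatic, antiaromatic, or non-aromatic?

Aromatic

All ring atoms are sp² and supply a p orbital to the ring (every atom in a ring double bond is sp² and brings one electron to the p orbital; each =N– nitrogen is pyridine-type (lone pair in the sp² plane, one electron in the p orbital); the selenium donates one lone pair from its p orbital); the conjugation is uninterrupted.
Adding the contributions, 4 × 2 = 8 from the double-bond units + 2 from the Se atom = 10.
10 = 4(2) + 2, which satisfies Hückel's 4n+2 rule.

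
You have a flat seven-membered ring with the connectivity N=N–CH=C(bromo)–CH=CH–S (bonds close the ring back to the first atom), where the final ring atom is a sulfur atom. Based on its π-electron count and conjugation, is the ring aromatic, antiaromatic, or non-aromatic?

Antiaromatic

The p orbitals form a continuous loop: each doubly-bonded ring atom is sp² with one p-orbital electron; each =N– nitrogen is pyridine-type (lone pair in the sp² plane, one electron in the p orbital); the sulfur donates one lone pair from its p orbital. The ring is fully conjugated.
Tallying contributions gives 3 × 2 = 6 from the double-bond units + 2 from the S atom = 8.
With 8 = 4·2 π electrons, Hückel's rule classifies the planar ring as antiaromatic.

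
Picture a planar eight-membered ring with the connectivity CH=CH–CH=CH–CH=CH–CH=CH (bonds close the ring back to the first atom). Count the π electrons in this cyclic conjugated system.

8

Check conjugation: every atom in a ring double bond is sp² and brings one electron to the p orbital — every position has a p orbital, so the cyclic π system is continuous.
Tallying contributions gives 4 × 2 = 8 from the 4 double-bond units.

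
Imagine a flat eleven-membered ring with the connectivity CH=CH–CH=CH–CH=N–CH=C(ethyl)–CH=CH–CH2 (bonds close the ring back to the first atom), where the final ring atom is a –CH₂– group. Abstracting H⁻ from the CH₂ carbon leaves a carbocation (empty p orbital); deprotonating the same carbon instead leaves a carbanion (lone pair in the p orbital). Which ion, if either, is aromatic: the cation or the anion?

In either ion the ring is fully conjugated: every atom, including the new sp² carbon, supplies a p orbital.
Cation: 5 × 2 + 0 = 10 π electrons → 4(2)+2, aromatic.
Anion: 5 × 2 + 2 = 12 π electrons → 4(3), antiaromatic.

The cation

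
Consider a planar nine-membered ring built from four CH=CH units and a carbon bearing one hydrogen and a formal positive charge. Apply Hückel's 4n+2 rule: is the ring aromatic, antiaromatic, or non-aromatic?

The p orbitals form a continuous loop: every atom in a ring double bond is sp² and brings one electron to the p orbital; the carbocation has an empty p orbital. The ring is fully conjugated.
Tallying contributions gives 4 × 2 = 8 from the double-bond units + 0 from the CH(+) atom = 8.
8 is a 4n count (n = 2), so the planar conjugated ring is antiaromatic.

Antiaromatic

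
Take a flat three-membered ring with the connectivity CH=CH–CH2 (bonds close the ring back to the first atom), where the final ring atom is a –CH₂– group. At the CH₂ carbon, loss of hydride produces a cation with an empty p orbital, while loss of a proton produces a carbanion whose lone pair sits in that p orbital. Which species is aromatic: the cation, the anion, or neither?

Once that carbon is sp², every ring atom has a p orbital and both ions are fully conjugated.
Cation: 1 × 2 + 0 = 2 π electrons → 4(0)+2, aromatic.
Anion: 1 × 2 + 2 = 4 π electrons → 4(1), antiaromatic.

The cation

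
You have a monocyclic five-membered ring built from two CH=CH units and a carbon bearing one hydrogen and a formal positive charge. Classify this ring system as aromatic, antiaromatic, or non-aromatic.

Check conjugation: each doubly-bonded ring atom is sp² with one p-orbital electron; the carbocation has an empty p orbital — every position has a p orbital, so the cyclic π system is continuous.
Adding the contributions, 2 × 2 = 4 from the double-bond units + 0 from the CH(+) atom = 4.
A 4n π count (4, n = 1) in a planar conjugated ring means antiaromatic.
(The species described is the cyclopentadienyl cation.)

Antiaromatic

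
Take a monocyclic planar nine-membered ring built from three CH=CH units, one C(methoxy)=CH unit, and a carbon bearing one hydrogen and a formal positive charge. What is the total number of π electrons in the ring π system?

All ring atoms are sp² and supply a p orbital to the ring (the double-bond atoms are sp², each contributing one p electron; the carbocation has an empty p orbital); the conjugation is uninterrupted.
Counting π electrons: 4 × 2 = 8 from the double-bond units + 0 from the CH(+) atom = 8.

8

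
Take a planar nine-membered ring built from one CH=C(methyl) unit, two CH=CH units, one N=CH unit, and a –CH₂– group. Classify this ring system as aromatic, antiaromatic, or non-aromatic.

Non-aromatic

Because the tetrahedral CH₂ carbon is sp³ and has no p orbital in the ring π system at the CH2 position, the π system cannot extend all the way around the ring.
Hückel's rule only applies to fully conjugated rings, so this one is simply non-aromatic.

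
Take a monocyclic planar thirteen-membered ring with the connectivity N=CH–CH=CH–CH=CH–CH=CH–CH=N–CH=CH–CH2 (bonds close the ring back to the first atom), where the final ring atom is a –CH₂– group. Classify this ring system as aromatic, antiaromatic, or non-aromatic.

Non-aromatic

The CH2 carbon is saturated: the tetrahedral CH₂ carbon is sp³ and has no p orbital in the ring π system. Conjugation is not continuous around the ring.
Without a continuous loop of overlapping p orbitals the Hückel electron count never comes into play.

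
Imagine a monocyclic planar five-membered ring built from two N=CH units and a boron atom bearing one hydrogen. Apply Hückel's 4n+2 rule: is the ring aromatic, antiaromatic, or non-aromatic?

All ring atoms are sp² and supply a p orbital to the ring (every atom in a ring double bond is sp² and brings one electron to the p orbital; each sp² =N– keeps its lone pair in-plane and puts one electron into the π system; the boron has an empty p orbital); the conjugation is uninterrupted.
Counting π electrons: 2 × 2 = 4 from the double-bond units + 0 from the BH atom = 4.
With 4 = 4·1 π electrons, Hückel's rule classifies the planar ring as antiaromatic.

Antiaromatic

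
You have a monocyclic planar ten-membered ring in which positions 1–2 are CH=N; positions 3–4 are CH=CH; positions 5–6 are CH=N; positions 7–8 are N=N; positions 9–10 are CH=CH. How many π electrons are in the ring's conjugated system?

Check conjugation: every atom in a ring double bond is sp² and brings one electron to the p orbital; each sp² =N– keeps its lone pair in-plane and puts one electron into the π system — every position has a p orbital, so the cyclic π system is continuous.
Counting π electrons: 5 × 2 = 10 from the 5 double-bond units.

10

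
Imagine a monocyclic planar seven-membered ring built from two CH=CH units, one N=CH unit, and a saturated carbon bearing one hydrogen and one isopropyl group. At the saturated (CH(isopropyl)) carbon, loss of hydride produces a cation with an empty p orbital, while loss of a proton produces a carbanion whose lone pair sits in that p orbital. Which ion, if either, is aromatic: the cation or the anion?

In either ion the ring is fully conjugated: every atom, including the new sp² carbon, supplies a p orbital.
Cation: 3 × 2 + 0 = 6 π electrons → 4(1)+2, aromatic.
Anion: 3 × 2 + 2 = 8 π electrons → 4(2), antiaromatic.

The cation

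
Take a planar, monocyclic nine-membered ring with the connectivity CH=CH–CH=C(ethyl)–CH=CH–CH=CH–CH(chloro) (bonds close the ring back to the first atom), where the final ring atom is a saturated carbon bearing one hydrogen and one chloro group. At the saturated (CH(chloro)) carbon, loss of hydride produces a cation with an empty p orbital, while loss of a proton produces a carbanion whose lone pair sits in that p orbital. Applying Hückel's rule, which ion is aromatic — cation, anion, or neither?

The anion

In both ions every ring atom is sp² and contributes a p orbital, so both rings are fully conjugated.
Cation: 4 × 2 + 0 = 8 π electrons → 4(2), antiaromatic.
Anion: 4 × 2 + 2 = 10 π electrons → 4(2)+2, aromatic.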